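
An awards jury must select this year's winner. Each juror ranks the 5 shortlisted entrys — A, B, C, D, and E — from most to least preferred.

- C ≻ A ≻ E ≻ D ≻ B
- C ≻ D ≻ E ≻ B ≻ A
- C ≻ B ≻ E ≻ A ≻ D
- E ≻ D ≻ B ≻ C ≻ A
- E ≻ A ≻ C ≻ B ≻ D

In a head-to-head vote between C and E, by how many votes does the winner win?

Ballots ranking C above E: 3.
Ballots ranking E above C: 2.
C wins 3–2, a margin of 1.

1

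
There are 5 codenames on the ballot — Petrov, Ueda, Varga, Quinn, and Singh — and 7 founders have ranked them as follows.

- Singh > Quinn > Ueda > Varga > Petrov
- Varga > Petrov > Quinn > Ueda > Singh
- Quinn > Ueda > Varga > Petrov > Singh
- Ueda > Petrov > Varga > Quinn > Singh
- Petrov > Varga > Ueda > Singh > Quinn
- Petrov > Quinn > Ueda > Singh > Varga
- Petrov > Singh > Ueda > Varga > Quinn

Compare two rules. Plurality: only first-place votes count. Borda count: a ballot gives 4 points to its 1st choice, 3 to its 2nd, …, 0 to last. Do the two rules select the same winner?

Yes

Plurality first-place counts: Petrov 3, Ueda 1, Varga 1, Quinn 1, Singh 1 → Petrov.
Borda totals: Petrov 19, Ueda 16, Varga 13, Quinn 13, Singh 9 → Petrov.
The two rules agree on Petrov.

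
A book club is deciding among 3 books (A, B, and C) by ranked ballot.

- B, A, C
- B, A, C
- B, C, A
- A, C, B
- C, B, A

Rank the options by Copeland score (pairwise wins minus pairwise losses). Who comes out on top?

B

Pairwise results:
  A vs B: B wins 4–1.
  A vs C: A wins 3–2.
  B vs C: B wins 3–2.
Copeland scores (wins − losses):
  A: 1 − 1 = 0
  B: 2 − 0 = 2
  C: 0 − 2 = -2
B has the best Copeland score.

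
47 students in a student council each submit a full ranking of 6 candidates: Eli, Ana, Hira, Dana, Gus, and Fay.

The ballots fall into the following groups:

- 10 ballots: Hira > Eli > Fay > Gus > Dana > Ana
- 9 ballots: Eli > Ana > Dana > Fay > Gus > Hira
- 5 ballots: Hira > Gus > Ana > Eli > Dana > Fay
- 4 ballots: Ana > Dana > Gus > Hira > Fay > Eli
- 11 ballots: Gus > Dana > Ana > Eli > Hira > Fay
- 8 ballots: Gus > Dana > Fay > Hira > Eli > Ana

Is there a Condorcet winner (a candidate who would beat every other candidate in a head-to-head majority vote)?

Head-to-head results (47 voters total):
Eli vs Ana: Eli wins 27–20.
Eli vs Hira: Hira wins 27–20.
Eli vs Dana: Eli wins 24–23.
Eli vs Gus: Gus wins 28–19.
Eli vs Fay: Eli wins 35–12.
Ana vs Hira: Ana wins 24–23.
Ana vs Dana: Dana wins 29–18.
Ana vs Gus: Gus wins 34–13.
Ana vs Fay: Ana wins 29–18.
Hira vs Dana: Dana wins 32–15.
Hira vs Gus: Gus wins 32–15.
Hira vs Fay: Hira wins 30–17.
Dana vs Gus: Gus wins 34–13.
Dana vs Fay: Dana wins 37–10.
Gus vs Fay: Gus wins 28–19.
Gus beats each rival — Eli (28–19), Ana (34–13), Hira (32–15), Dana (34–13), Fay (28–19) — so Gus is the Condorcet winner.

Yes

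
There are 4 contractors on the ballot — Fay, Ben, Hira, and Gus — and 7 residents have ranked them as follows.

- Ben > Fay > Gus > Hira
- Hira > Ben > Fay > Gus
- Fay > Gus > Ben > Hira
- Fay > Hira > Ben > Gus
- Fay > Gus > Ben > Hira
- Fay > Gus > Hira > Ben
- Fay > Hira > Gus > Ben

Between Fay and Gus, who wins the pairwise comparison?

Ballots ranking Fay above Gus: 7.
Ballots ranking Gus above Fay: 0.
Fay wins the head-to-head, 7–0.

Fay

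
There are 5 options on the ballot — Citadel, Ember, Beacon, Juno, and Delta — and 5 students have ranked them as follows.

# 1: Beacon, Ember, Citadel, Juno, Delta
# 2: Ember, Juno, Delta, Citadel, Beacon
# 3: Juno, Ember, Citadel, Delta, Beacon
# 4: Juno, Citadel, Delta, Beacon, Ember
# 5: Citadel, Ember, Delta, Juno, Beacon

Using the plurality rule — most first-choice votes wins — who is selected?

Juno

First-place vote totals:
  Citadel: 1
  Ember: 1
  Beacon: 1
  Juno: 2
  Delta: 0
Juno has the most first-place votes.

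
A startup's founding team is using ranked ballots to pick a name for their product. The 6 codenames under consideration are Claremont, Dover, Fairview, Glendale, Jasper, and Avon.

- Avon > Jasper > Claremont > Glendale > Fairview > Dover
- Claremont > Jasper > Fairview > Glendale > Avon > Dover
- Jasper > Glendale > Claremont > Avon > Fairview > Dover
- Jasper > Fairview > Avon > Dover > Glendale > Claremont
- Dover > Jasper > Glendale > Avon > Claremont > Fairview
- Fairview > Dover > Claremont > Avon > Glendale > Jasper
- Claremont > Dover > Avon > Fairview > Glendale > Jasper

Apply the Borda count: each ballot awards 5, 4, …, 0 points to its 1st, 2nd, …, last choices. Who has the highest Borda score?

Jasper

Borda scores:
  Claremont: 3 + 5 + 3 + 0 + 1 + 3 + 5 = 20
  Dover: 0 + 0 + 0 + 2 + 5 + 4 + 4 = 15
  Fairview: 1 + 3 + 1 + 4 + 0 + 5 + 2 = 16
  Glendale: 2 + 2 + 4 + 1 + 3 + 1 + 1 = 14
  Jasper: 4 + 4 + 5 + 5 + 4 + 0 + 0 = 22
  Avon: 5 + 1 + 2 + 3 + 2 + 2 + 3 = 18
Jasper has the highest total.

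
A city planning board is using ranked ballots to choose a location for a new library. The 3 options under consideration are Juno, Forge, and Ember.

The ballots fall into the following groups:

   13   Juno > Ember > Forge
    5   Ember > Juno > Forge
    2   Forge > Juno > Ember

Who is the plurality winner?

First-place vote totals:
  Juno: 13
  Forge: 2
  Ember: 5
Juno has the most first-place votes.

Juno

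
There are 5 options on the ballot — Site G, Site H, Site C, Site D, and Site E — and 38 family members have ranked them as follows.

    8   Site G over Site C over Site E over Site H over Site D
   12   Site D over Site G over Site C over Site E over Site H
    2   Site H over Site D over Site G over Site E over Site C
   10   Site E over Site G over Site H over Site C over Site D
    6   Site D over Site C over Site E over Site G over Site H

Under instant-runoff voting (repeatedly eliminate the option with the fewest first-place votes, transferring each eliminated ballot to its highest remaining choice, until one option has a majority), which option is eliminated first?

Round 1: Site D 18, Site E 10, Site G 8, Site H 2, Site C 0. Site C has the fewest and is eliminated.
Round 2: Site D 18, Site E 10, Site G 8, Site H 2. Site H has the fewest and is eliminated.
Round 3: Site D 20, Site E 10, Site G 8. Site D has a majority.

Site C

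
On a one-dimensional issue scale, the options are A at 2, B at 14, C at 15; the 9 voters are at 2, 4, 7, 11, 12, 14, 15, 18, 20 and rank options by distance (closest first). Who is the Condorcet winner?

With single-peaked preferences on a line, the Condorcet winner is the candidate closest to the median voter.
The median voter (position 12) is closest to B at 14.
Check: B vs C — voters closer to B: 6 of 9.

B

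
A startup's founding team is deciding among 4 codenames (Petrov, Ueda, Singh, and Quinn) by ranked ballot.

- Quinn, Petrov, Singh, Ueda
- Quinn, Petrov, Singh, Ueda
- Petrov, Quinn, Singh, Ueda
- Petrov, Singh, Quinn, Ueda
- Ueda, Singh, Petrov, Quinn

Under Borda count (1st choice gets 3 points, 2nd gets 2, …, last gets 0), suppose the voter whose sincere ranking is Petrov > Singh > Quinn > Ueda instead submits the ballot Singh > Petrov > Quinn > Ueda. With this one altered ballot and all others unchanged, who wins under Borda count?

Petrov

Borda totals with the altered ballot: Petrov 10, Ueda 3, Singh 8, Quinn 9.
The winner is unchanged: still Petrov.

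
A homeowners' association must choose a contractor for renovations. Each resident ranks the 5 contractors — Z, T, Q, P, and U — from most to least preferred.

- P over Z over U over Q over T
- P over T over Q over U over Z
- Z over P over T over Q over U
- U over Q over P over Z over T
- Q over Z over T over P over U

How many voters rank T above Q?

2

Ballots ranking T above Q: 2.
Ballots ranking Q above T: 3.
So 2 of 5 voters prefer T to Q.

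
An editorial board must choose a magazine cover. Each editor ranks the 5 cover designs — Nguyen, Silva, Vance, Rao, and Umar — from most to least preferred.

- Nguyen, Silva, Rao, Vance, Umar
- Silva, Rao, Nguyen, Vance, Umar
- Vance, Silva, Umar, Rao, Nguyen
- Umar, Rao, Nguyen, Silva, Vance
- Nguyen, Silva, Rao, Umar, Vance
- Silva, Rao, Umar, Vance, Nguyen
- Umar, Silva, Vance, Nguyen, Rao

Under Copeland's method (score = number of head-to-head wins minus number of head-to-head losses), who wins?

Pairwise results:
  Nguyen vs Silva: Silva wins 4–3.
  Nguyen vs Vance: Nguyen wins 4–3.
  Nguyen vs Rao: Rao wins 4–3.
  Nguyen vs Umar: Umar wins 4–3.
  Silva vs Vance: Silva wins 6–1.
  Silva vs Rao: Silva wins 6–1.
  Silva vs Umar: Silva wins 5–2.
  Vance vs Rao: Rao wins 5–2.
  Vance vs Umar: Umar wins 4–3.
  Rao vs Umar: Rao wins 4–3.
Copeland scores (wins − losses):
  Nguyen: 1 − 3 = -2
  Silva: 4 − 0 = 4
  Vance: 0 − 4 = -4
  Rao: 3 − 1 = 2
  Umar: 2 − 2 = 0
Silva has the best Copeland score.

Silva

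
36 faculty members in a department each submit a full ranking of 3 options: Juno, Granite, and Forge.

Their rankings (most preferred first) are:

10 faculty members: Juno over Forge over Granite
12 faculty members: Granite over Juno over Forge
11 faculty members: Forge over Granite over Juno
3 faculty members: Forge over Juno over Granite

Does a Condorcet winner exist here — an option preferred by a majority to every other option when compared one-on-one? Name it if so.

Head-to-head results (36 voters total):
Juno vs Granite: Granite wins 23–13.
Juno vs Forge: Juno wins 22–14.
Granite vs Forge: Forge wins 24–12.
No candidate beats all others: Juno beats Forge beats Granite beats Juno, a majority cycle.

There is no Condorcet winner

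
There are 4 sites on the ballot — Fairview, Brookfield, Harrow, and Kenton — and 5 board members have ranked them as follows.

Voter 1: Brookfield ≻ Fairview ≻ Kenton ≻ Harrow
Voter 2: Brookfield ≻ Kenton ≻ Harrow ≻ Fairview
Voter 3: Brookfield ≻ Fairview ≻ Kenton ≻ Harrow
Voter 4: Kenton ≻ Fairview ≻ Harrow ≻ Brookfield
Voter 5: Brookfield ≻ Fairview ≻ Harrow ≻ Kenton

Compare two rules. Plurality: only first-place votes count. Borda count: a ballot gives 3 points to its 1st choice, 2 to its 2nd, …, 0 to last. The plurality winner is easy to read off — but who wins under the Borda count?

Brookfield

Plurality first-place counts: Fairview 0, Brookfield 4, Harrow 0, Kenton 1 → Brookfield.
Borda totals: Fairview 8, Brookfield 12, Harrow 3, Kenton 7 → Brookfield.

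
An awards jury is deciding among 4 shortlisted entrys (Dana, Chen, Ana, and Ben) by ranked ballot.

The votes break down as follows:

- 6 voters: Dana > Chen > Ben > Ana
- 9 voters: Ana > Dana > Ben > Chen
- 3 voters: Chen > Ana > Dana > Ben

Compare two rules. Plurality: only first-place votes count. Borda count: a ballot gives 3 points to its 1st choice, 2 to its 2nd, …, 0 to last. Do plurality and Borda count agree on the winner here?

No

Plurality first-place counts: Dana 6, Chen 3, Ana 9, Ben 0 → Ana.
Borda totals: Dana 39, Chen 21, Ana 33, Ben 15 → Dana.
The two rules disagree: plurality picks Ana, Borda picks Dana.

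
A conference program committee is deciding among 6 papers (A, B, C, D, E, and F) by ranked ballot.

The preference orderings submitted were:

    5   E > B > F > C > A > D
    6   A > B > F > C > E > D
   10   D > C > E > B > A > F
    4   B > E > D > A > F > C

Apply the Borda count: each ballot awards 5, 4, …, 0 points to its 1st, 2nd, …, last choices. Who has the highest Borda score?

Borda scores:
  A: 5·1 + 6·5 + 10·1 + 4·2 = 53
  B: 5·4 + 6·4 + 10·2 + 4·5 = 84
  C: 5·2 + 6·2 + 10·4 + 4·0 = 62
  D: 5·0 + 6·0 + 10·5 + 4·3 = 62
  E: 5·5 + 6·1 + 10·3 + 4·4 = 77
  F: 5·3 + 6·3 + 10·0 + 4·1 = 37
B has the highest total.

B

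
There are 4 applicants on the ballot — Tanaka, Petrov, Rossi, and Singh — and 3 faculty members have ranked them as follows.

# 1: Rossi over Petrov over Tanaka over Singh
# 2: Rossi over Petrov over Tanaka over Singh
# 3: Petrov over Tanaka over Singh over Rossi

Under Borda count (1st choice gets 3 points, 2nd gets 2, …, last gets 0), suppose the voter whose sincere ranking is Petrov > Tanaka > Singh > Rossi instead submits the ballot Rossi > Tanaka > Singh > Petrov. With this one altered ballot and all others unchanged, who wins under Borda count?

Rossi

Borda totals with the altered ballot: Tanaka 4, Petrov 4, Rossi 9, Singh 1.
The switch changes the winner from Petrov to Rossi.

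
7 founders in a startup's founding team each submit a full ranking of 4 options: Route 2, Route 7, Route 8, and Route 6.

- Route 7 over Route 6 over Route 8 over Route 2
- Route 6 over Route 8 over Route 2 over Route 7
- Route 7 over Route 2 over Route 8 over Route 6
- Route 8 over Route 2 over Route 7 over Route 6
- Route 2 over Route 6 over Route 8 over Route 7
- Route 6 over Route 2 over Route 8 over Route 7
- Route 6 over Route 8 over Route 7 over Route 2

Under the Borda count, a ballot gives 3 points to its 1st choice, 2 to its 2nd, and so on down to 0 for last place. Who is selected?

Route 6

Borda scores:
  Route 2: 0 + 1 + 2 + 2 + 3 + 2 + 0 = 10
  Route 7: 3 + 0 + 3 + 1 + 0 + 0 + 1 = 8
  Route 8: 1 + 2 + 1 + 3 + 1 + 1 + 2 = 11
  Route 6: 2 + 3 + 0 + 0 + 2 + 3 + 3 = 13
Route 6 has the highest total.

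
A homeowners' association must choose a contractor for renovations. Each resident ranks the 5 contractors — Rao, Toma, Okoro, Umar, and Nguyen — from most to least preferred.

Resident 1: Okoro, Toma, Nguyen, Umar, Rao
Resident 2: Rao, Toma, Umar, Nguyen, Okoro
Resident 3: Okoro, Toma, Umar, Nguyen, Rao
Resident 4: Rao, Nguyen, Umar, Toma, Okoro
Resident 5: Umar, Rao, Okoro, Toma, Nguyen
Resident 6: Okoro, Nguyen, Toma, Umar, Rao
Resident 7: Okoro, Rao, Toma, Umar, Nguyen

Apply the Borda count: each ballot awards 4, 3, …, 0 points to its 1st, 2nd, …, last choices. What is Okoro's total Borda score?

18

Borda scores:
  Rao: 0 + 4 + 0 + 4 + 3 + 0 + 3 = 14
  Toma: 3 + 3 + 3 + 1 + 1 + 2 + 2 = 15
  Okoro: 4 + 0 + 4 + 0 + 2 + 4 + 4 = 18
  Umar: 1 + 2 + 2 + 2 + 4 + 1 + 1 = 13
  Nguyen: 2 + 1 + 1 + 3 + 0 + 3 + 0 = 10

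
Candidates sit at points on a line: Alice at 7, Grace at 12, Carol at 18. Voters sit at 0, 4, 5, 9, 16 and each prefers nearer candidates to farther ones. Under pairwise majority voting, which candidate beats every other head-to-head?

With single-peaked preferences on a line, the Condorcet winner is the candidate closest to the median voter.
The median voter (position 5) is closest to Alice at 7.
Check: Alice vs Carol — voters closer to Alice: 4 of 5.

Alice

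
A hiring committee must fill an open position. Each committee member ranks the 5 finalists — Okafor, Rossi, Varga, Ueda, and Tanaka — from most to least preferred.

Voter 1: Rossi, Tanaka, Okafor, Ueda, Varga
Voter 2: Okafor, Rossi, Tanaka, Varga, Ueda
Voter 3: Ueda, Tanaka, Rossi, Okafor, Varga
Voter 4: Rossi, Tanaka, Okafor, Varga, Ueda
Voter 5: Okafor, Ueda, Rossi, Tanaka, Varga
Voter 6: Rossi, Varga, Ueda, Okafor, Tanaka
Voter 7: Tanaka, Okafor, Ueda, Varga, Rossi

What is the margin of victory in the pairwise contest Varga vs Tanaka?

5

Ballots ranking Varga above Tanaka: 1.
Ballots ranking Tanaka above Varga: 6.
Tanaka wins 6–1, a margin of 5.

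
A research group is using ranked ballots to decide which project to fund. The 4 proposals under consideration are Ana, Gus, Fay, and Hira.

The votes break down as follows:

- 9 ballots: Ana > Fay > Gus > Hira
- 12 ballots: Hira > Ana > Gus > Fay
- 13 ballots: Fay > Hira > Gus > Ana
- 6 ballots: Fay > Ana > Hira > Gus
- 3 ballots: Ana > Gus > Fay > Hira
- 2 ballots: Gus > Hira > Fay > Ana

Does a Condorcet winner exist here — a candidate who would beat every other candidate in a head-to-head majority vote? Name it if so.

There is no Condorcet winner

Head-to-head results (45 voters total):
Ana vs Gus: Ana wins 30–15.
Ana vs Fay: Ana wins 24–21.
Ana vs Hira: Hira wins 27–18.
Gus vs Fay: Fay wins 28–17.
Gus vs Hira: Hira wins 31–14.
Fay vs Hira: Fay wins 31–14.
No candidate beats all others: Ana beats Fay beats Hira beats Ana, a majority cycle.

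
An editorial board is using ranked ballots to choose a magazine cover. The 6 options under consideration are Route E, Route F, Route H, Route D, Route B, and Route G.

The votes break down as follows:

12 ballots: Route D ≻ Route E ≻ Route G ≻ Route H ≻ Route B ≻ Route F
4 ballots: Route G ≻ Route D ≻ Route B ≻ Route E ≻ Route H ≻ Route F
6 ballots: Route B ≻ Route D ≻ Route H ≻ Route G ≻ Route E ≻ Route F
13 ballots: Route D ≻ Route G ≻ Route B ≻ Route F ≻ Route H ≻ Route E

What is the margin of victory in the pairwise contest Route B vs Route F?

Ballots ranking Route B above Route F: 12+4+6+13 = 35.
Ballots ranking Route F above Route B: 0.
Route B wins 35–0, a margin of 35.

35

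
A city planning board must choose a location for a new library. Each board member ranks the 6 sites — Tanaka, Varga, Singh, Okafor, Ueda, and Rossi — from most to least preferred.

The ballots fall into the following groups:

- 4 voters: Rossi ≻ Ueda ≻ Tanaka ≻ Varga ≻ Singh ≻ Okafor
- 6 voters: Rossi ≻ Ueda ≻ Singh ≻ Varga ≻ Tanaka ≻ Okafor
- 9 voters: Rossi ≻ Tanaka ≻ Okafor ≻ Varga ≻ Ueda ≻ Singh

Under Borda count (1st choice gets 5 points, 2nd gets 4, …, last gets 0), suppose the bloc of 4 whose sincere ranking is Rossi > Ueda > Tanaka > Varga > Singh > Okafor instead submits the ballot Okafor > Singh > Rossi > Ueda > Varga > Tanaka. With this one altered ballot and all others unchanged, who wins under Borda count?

Rossi

Borda totals with the altered ballot: Tanaka 42, Varga 34, Singh 34, Okafor 47, Ueda 41, Rossi 87.
The winner is unchanged: still Rossi.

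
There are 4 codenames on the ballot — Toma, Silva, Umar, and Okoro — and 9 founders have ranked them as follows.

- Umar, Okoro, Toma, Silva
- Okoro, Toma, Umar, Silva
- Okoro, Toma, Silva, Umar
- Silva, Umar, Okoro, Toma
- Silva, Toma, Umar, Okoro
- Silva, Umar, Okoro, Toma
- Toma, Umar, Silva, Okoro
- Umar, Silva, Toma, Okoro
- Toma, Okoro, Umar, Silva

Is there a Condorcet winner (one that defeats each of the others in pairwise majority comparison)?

Head-to-head results (9 voters total):
Toma vs Silva: Toma wins 5–4.
Toma vs Umar: Toma wins 5–4.
Toma vs Okoro: Okoro wins 5–4.
Silva vs Umar: Umar wins 5–4.
Silva vs Okoro: Silva wins 5–4.
Umar vs Okoro: Umar wins 6–3.
No candidate beats all others: Toma beats Silva beats Okoro beats Toma, a majority cycle.

No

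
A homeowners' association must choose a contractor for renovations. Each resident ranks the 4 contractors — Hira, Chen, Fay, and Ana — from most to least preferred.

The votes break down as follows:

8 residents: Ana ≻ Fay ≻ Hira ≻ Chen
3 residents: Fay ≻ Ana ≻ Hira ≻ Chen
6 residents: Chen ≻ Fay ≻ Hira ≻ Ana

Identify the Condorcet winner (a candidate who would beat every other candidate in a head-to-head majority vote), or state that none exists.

Head-to-head results (17 voters total):
Hira vs Chen: Hira wins 11–6.
Hira vs Fay: Fay wins 17–0.
Hira vs Ana: Ana wins 11–6.
Chen vs Fay: Fay wins 11–6.
Chen vs Ana: Ana wins 11–6.
Fay vs Ana: Fay wins 9–8.
Fay beats each rival — Hira (17–0), Chen (11–6), Ana (9–8) — so Fay is the Condorcet winner.

Fay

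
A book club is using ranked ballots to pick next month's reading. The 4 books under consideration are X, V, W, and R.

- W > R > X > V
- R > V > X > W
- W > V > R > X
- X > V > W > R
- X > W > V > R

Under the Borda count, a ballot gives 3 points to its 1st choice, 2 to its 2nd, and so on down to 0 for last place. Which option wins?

W

Borda scores:
  X: 1 + 1 + 0 + 3 + 3 = 8
  V: 0 + 2 + 2 + 2 + 1 = 7
  W: 3 + 0 + 3 + 1 + 2 = 9
  R: 2 + 3 + 1 + 0 + 0 = 6
W has the highest total.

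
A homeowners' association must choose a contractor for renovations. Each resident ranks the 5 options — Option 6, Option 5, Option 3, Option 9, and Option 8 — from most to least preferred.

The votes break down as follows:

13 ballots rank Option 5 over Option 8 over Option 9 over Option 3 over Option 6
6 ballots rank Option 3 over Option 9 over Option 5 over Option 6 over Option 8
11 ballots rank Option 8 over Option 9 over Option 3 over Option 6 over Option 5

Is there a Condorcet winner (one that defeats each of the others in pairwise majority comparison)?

No

Head-to-head results (30 voters total):
Option 6 vs Option 5: Option 5 wins 19–11.
Option 6 vs Option 3: Option 3 wins 30–0.
Option 6 vs Option 9: Option 9 wins 30–0.
Option 6 vs Option 8: Option 8 wins 24–6.
Option 5 vs Option 3: Option 3 wins 17–13.
Option 5 vs Option 9: Option 9 wins 17–13.
Option 5 vs Option 8: Option 5 wins 19–11.
Option 3 vs Option 9: Option 9 wins 24–6.
Option 3 vs Option 8: Option 8 wins 24–6.
Option 9 vs Option 8: Option 8 wins 24–6.
No candidate beats all others: Option 5 beats Option 8 beats Option 3 beats Option 5, a majority cycle.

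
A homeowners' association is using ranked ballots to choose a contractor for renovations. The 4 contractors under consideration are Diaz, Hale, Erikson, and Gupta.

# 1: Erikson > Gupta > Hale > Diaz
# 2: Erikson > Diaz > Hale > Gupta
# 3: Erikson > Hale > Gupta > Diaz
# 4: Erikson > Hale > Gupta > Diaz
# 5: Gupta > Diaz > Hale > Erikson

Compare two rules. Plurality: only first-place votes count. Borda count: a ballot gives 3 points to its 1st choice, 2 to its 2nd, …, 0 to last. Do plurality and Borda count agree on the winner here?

Plurality first-place counts: Diaz 0, Hale 0, Erikson 4, Gupta 1 → Erikson.
Borda totals: Diaz 4, Hale 7, Erikson 12, Gupta 7 → Erikson.
The two rules agree on Erikson.

Yes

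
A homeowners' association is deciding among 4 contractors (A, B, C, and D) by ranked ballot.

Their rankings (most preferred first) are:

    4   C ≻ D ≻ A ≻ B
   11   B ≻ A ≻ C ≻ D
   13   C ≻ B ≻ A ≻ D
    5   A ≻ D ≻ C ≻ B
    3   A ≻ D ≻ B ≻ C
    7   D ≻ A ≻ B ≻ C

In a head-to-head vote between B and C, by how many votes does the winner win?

Ballots ranking B above C: 11+3+7 = 21.
Ballots ranking C above B: 4+13+5 = 22.
C wins 22–21, a margin of 1.

1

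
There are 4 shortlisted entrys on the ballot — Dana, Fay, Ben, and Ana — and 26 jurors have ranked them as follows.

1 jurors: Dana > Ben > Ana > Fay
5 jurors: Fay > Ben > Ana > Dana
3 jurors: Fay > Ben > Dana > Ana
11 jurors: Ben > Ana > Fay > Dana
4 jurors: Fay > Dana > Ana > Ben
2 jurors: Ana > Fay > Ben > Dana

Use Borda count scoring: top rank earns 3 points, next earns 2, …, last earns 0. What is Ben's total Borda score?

53

Borda scores:
  Dana: 3 + 5·0 + 3·1 + 11·0 + 4·2 + 2·0 = 14
  Fay: 0 + 5·3 + 3·3 + 11·1 + 4·3 + 2·2 = 51
  Ben: 2 + 5·2 + 3·2 + 11·3 + 4·0 + 2·1 = 53
  Ana: 1 + 5·1 + 3·0 + 11·2 + 4·1 + 2·3 = 38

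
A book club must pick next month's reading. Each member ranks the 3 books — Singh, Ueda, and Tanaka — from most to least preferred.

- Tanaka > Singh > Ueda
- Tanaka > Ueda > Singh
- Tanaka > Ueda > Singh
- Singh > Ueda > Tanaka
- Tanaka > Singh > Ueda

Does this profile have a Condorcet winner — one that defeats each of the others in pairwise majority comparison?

Head-to-head results (5 voters total):
Singh vs Ueda: Singh wins 3–2.
Singh vs Tanaka: Tanaka wins 4–1.
Ueda vs Tanaka: Tanaka wins 4–1.
Tanaka beats each rival — Singh (4–1), Ueda (4–1) — so Tanaka is the Condorcet winner.

Yes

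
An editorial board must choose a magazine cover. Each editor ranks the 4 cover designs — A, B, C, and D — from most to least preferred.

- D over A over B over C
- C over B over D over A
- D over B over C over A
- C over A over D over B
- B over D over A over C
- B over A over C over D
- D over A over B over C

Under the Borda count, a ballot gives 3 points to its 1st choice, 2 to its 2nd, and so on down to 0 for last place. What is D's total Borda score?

Borda scores:
  A: 2 + 0 + 0 + 2 + 1 + 2 + 2 = 9
  B: 1 + 2 + 2 + 0 + 3 + 3 + 1 = 12
  C: 0 + 3 + 1 + 3 + 0 + 1 + 0 = 8
  D: 3 + 1 + 3 + 1 + 2 + 0 + 3 = 13

13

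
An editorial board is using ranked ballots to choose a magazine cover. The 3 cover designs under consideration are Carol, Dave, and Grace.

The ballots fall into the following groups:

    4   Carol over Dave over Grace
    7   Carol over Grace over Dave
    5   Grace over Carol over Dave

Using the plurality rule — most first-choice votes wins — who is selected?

First-place vote totals:
  Carol: 11
  Dave: 0
  Grace: 5
Carol has the most first-place votes.

Carol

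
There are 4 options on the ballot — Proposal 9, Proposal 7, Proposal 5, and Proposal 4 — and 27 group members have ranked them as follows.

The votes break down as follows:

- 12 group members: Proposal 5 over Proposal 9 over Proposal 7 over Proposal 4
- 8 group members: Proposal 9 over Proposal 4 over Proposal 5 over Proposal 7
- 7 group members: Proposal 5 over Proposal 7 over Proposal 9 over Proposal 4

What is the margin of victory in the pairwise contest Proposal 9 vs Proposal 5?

11

Ballots ranking Proposal 9 above Proposal 5: 8.
Ballots ranking Proposal 5 above Proposal 9: 12+7 = 19.
Proposal 5 wins 19–8, a margin of 11.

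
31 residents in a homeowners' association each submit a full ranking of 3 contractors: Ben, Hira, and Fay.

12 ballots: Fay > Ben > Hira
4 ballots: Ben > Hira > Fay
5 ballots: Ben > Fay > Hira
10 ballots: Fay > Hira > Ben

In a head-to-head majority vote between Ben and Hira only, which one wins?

Ben

Ballots ranking Ben above Hira: 12+4+5 = 21.
Ballots ranking Hira above Ben: 10.
Ben wins the head-to-head, 21–10.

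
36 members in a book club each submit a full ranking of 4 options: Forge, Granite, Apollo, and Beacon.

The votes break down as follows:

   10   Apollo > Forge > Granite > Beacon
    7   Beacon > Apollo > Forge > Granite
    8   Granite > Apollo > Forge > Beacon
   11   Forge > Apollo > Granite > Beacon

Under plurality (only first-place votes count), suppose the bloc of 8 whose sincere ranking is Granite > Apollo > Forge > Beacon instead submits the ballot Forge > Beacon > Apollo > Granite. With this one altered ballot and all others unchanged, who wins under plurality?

First-place totals with the altered ballot: Forge 19, Granite 0, Apollo 10, Beacon 7.
The winner is unchanged: still Forge.

Forge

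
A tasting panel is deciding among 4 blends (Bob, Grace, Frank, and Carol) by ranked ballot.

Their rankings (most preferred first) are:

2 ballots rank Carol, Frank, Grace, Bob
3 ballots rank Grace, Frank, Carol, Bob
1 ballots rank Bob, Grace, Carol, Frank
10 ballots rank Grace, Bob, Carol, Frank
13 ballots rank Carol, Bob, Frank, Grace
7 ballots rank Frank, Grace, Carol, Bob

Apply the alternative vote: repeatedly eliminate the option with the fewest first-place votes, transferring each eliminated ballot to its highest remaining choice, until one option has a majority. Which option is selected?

Grace

Round 1: Carol 15, Grace 13, Frank 7, Bob 1. Bob has the fewest and is eliminated.
Round 2: Carol 15, Grace 14, Frank 7. Frank has the fewest and is eliminated.
Round 3: Grace 21, Carol 15. Grace has a majority.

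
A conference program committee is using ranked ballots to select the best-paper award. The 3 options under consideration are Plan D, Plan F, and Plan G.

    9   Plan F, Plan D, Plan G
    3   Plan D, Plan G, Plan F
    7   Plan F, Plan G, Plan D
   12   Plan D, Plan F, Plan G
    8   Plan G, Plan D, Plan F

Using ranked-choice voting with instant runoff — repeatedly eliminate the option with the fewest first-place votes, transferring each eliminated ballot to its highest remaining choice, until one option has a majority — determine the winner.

Round 1: Plan F 16, Plan D 15, Plan G 8. Plan G has the fewest and is eliminated.
Round 2: Plan D 23, Plan F 16. Plan D has a majority.

Plan D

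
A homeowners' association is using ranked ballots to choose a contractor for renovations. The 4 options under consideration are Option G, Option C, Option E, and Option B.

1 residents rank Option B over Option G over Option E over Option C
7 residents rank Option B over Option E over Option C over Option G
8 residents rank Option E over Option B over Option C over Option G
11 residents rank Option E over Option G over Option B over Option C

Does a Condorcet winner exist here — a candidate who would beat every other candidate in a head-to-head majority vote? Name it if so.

Head-to-head results (27 voters total):
Option G vs Option C: Option C wins 15–12.
Option G vs Option E: Option E wins 26–1.
Option G vs Option B: Option B wins 16–11.
Option C vs Option E: Option E wins 27–0.
Option C vs Option B: Option B wins 27–0.
Option E vs Option B: Option E wins 19–8.
Option E beats each rival — Option G (26–1), Option C (27–0), Option B (19–8) — so Option E is the Condorcet winner.

Option E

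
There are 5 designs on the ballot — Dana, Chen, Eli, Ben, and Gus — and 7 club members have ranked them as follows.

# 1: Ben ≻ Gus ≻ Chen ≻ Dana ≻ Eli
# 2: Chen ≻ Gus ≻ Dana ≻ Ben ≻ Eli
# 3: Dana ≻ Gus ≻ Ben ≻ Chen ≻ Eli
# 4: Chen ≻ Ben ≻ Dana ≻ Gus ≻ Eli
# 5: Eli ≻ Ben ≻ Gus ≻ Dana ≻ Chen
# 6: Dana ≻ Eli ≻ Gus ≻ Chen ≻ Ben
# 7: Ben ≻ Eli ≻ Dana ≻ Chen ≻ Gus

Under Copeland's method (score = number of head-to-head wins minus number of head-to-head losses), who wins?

Ben

Pairwise results:
  Dana vs Chen: Dana wins 4–3.
  Dana vs Eli: Dana wins 5–2.
  Dana vs Ben: Ben wins 4–3.
  Dana vs Gus: Dana wins 4–3.
  Chen vs Eli: Chen wins 4–3.
  Chen vs Ben: Ben wins 4–3.
  Chen vs Gus: Gus wins 4–3.
  Eli vs Ben: Ben wins 5–2.
  Eli vs Gus: Gus wins 4–3.
  Ben vs Gus: Ben wins 4–3.
Copeland scores (wins − losses):
  Dana: 3 − 1 = 2
  Chen: 1 − 3 = -2
  Eli: 0 − 4 = -4
  Ben: 4 − 0 = 4
  Gus: 2 − 2 = 0
Ben has the best Copeland score.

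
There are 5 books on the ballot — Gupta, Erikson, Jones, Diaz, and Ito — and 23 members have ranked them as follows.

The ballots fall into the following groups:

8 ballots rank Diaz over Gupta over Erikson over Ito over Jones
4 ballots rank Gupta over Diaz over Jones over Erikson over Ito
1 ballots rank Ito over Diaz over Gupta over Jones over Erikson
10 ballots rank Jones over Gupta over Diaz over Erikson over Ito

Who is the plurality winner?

Jones

First-place vote totals:
  Gupta: 4
  Erikson: 0
  Jones: 10
  Diaz: 8
  Ito: 1
Jones has the most first-place votes.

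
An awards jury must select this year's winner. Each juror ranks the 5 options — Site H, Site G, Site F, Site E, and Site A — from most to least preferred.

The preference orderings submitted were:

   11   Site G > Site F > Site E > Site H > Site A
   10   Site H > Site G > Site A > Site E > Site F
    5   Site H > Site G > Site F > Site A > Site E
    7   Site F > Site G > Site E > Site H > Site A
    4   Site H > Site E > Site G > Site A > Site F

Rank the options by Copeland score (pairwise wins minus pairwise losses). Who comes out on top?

Pairwise results:
  Site H vs Site G: Site H wins 19–18.
  Site H vs Site F: Site H wins 19–18.
  Site H vs Site E: Site H wins 19–18.
  Site H vs Site A: Site H wins 37–0.
  Site G vs Site F: Site G wins 30–7.
  Site G vs Site E: Site G wins 33–4.
  Site G vs Site A: Site G wins 37–0.
  Site F vs Site E: Site F wins 23–14.
  Site F vs Site A: Site F wins 23–14.
  Site E vs Site A: Site E wins 22–15.
Copeland scores (wins − losses):
  Site H: 4 − 0 = 4
  Site G: 3 − 1 = 2
  Site F: 2 − 2 = 0
  Site E: 1 − 3 = -2
  Site A: 0 − 4 = -4
Site H has the best Copeland score.

Site H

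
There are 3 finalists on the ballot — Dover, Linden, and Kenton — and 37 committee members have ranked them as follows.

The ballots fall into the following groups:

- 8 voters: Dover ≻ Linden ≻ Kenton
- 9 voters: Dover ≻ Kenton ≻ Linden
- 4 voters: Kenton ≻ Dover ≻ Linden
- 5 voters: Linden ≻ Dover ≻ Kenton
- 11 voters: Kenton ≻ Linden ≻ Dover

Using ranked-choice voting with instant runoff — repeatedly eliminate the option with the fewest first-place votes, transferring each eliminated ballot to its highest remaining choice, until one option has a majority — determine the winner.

Round 1: Dover 17, Kenton 15, Linden 5. Linden has the fewest and is eliminated.
Round 2: Dover 22, Kenton 15. Dover has a majority.

Dover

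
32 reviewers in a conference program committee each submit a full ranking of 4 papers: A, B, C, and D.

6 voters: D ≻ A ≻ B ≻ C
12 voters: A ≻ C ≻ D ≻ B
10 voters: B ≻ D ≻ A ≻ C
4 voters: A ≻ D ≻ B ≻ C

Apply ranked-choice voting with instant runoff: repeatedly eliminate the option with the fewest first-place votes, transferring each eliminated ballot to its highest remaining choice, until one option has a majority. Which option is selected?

A

Round 1: A 16, B 10, D 6, C 0. C has the fewest and is eliminated.
Round 2: A 16, B 10, D 6. D has the fewest and is eliminated.
Round 3: A 22, B 10. A has a majority.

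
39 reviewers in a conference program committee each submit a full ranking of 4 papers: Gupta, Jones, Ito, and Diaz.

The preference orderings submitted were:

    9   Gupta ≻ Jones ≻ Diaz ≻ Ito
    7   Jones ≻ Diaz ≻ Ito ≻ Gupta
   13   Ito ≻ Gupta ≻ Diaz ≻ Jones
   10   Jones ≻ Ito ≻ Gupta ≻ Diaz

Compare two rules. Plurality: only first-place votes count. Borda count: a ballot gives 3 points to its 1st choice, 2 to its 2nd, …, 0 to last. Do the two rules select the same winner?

Yes

Plurality first-place counts: Gupta 9, Jones 17, Ito 13, Diaz 0 → Jones.
Borda totals: Gupta 63, Jones 69, Ito 66, Diaz 36 → Jones.
The two rules agree on Jones.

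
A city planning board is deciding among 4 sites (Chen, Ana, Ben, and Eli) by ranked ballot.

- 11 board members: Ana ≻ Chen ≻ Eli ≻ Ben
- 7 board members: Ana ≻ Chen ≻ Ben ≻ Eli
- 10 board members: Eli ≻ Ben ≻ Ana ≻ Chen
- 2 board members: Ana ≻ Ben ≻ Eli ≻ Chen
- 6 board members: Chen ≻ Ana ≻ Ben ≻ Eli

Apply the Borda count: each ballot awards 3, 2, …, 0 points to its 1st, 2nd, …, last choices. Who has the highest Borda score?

Ana

Borda scores:
  Chen: 11·2 + 7·2 + 10·0 + 2·0 + 6·3 = 54
  Ana: 11·3 + 7·3 + 10·1 + 2·3 + 6·2 = 82
  Ben: 11·0 + 7·1 + 10·2 + 2·2 + 6·1 = 37
  Eli: 11·1 + 7·0 + 10·3 + 2·1 + 6·0 = 43
Ana has the highest total.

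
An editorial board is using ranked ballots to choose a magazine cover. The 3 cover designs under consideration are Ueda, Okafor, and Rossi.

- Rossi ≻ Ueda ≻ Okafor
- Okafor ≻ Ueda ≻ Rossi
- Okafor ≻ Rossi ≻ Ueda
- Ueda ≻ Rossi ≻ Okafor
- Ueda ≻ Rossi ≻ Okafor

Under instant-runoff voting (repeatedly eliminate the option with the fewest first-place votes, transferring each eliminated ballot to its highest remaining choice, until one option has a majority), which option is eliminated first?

Rossi

Round 1: Ueda 2, Okafor 2, Rossi 1. Rossi has the fewest and is eliminated.
Round 2: Ueda 3, Okafor 2. Ueda has a majority.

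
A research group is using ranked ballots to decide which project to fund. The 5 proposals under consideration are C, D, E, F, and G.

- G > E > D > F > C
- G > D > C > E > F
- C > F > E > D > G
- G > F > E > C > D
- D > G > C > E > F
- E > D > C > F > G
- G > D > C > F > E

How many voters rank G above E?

Ballots ranking G above E: 5.
Ballots ranking E above G: 2.
So 5 of 7 voters prefer G to E.

5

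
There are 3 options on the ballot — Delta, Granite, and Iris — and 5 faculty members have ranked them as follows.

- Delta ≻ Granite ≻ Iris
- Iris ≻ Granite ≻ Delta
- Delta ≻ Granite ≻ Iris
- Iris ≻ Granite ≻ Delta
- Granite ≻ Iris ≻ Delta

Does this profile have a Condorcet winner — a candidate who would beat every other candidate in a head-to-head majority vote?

Yes

Head-to-head results (5 voters total):
Delta vs Granite: Granite wins 3–2.
Delta vs Iris: Iris wins 3–2.
Granite vs Iris: Granite wins 3–2.
Granite beats each rival — Delta (3–2), Iris (3–2) — so Granite is the Condorcet winner.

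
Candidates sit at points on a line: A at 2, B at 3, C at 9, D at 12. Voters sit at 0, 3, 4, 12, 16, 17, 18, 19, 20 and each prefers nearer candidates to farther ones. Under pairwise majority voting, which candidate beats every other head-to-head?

D

With single-peaked preferences on a line, the Condorcet winner is the candidate closest to the median voter.
The median voter (position 16) is closest to D at 12.
Check: D vs C — voters closer to D: 6 of 9.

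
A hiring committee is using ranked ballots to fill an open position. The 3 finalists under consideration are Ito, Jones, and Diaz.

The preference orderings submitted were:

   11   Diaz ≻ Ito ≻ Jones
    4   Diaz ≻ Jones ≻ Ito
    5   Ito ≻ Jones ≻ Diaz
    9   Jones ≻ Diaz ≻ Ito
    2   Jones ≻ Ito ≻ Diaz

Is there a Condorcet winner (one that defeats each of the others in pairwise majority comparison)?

Head-to-head results (31 voters total):
Ito vs Jones: Ito wins 16–15.
Ito vs Diaz: Diaz wins 24–7.
Jones vs Diaz: Jones wins 16–15.
No candidate beats all others: Ito beats Jones beats Diaz beats Ito, a majority cycle.

No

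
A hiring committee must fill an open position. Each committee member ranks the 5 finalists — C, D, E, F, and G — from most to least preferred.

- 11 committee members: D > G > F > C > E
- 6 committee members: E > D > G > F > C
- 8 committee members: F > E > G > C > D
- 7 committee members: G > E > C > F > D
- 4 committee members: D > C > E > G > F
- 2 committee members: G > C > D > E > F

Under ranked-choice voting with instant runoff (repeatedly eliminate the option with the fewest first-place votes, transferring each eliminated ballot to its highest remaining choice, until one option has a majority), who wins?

Round 1: D 15, G 9, F 8, E 6, C 0. C has the fewest and is eliminated.
Round 2: D 15, G 9, F 8, E 6. E has the fewest and is eliminated.
Round 3: D 21, G 9, F 8. D has a majority.

D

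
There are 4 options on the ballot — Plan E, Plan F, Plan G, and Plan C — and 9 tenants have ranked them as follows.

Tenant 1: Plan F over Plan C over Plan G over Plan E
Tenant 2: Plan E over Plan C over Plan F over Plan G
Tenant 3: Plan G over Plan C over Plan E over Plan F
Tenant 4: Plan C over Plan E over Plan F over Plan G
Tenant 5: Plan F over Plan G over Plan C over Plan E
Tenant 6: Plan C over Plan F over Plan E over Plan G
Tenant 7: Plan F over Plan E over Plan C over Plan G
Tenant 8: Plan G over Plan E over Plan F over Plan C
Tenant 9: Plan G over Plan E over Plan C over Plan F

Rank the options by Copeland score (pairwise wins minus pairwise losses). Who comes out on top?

Plan C

Pairwise results:
  Plan E vs Plan F: Plan E wins 5–4.
  Plan E vs Plan G: Plan G wins 5–4.
  Plan E vs Plan C: Plan C wins 5–4.
  Plan F vs Plan G: Plan F wins 6–3.
  Plan F vs Plan C: Plan C wins 5–4.
  Plan G vs Plan C: Plan C wins 5–4.
Copeland scores (wins − losses):
  Plan E: 1 − 2 = -1
  Plan F: 1 − 2 = -1
  Plan G: 1 − 2 = -1
  Plan C: 3 − 0 = 3
Plan C has the best Copeland score.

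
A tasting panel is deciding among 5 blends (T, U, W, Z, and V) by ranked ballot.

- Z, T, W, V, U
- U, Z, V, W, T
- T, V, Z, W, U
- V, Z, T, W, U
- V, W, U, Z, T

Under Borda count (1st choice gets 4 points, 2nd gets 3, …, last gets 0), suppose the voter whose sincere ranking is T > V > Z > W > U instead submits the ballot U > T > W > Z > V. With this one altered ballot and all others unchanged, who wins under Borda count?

Borda totals with the altered ballot: T 8, U 10, W 9, Z 12, V 11.
The switch changes the winner from V to Z.

Z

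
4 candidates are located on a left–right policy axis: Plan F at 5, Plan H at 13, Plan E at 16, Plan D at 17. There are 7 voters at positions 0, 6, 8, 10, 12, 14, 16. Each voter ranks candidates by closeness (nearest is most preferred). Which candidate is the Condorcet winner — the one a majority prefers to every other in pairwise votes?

With single-peaked preferences on a line, the Condorcet winner is the candidate closest to the median voter.
The median voter (position 10) is closest to Plan H at 13.
Check: Plan H vs Plan D — voters closer to Plan H: 6 of 7.

Plan H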